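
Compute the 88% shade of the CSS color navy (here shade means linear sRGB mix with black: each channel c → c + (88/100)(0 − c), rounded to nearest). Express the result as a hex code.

CSS navy is rgb(0, 0, 128).
Per channel, c → c + 0.88(0 − c):
  R: 0 + 0.88×(0−0) = 0 + 0 = 0 → 0
  G: 0 + 0.88×(0−0) = 0 + 0 = 0 → 0
  B: 128 + 0.88×(0−128) = 128 − 112.64 = 15.36 → 15
rgb(0, 0, 15) = #00000F.

#00000F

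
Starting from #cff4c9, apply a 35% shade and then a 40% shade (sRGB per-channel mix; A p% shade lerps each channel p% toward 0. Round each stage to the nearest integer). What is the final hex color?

#cff4c9 is rgb(207, 244, 201).
A 35% shade moves each channel 35% toward 0:
  R: 207 + 0.35×(0−207) = 207 − 72.45 = 134.55 → 135
  G: 244 + 0.35×(0−244) = 244 − 85.4 = 158.6 → 159
  B: 201 + 0.35×(0−201) = 201 − 70.35 = 130.65 → 131
After the shade: rgb(135, 159, 131) = #879f83.
Lerp each channel 40% toward 0:
  R: 135 − 54 = 81 → 81
  G: 159 + 0.4×(0−159) = 159 − 63.6 = 95.4 → 95
  B: 131 − 52.4 = 78.6 → 79
rgb(81, 95, 79) = #515f4f.

#515f4f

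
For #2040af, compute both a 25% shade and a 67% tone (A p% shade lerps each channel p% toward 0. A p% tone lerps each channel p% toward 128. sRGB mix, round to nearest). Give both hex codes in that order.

#183083, #606b90

#2040af is rgb(32, 64, 175).
25% shade:
  R: 32 − 8 = 24 → 24
  G: 64 − 16 = 48 → 48
  B: 175 − 43.75 = 131.25 → 131
  → #183083
67% tone:
  R: 32 + 0.67×(128−32) = 32 + 64.32 = 96.32 → 96
  G: 64 + 0.67×(128−64) = 64 + 42.88 = 106.88 → 107
  B: 175 + 0.67×(128−175) = 175 − 31.49 = 143.51 → 144
  → #606b90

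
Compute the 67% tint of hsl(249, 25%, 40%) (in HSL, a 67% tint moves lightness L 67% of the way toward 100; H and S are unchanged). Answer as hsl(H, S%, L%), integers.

L moves 67% from 40 toward 100: 40 + 40.2 = 80.2 → 80.
H and S are unchanged.

hsl(249, 25%, 80%)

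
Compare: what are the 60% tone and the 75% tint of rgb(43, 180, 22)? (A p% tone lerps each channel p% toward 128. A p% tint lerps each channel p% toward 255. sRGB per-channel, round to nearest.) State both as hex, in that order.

60% tone:
  R: 43 + 51 = 94 → 94
  G: 180 + 0.6×(128−180) = 180 − 31.2 = 148.8 → 149
  B: 22 + 63.6 = 85.6 → 86
  → #5E9556
75% tint:
  R: 43 + 0.75×(255−43) = 43 + 159 = 202 → 202
  G: 180 + 56.25 = 236.25 → 236
  B: 22 + 174.75 = 196.75 → 197
  → #CAECC5

#5E9556, #CAECC5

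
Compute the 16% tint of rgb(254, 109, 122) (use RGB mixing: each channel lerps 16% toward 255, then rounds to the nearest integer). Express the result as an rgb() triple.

A 16% tint moves each channel 16% toward 255:
  R: 254 + 0.16×(255−254) = 254 + 0.16 = 254.16 → 254
  G: 109 + 0.16×(255−109) = 109 + 23.36 = 132.36 → 132
  B: 122 + 0.16×(255−122) = 122 + 21.28 = 143.28 → 143

rgb(254, 132, 143)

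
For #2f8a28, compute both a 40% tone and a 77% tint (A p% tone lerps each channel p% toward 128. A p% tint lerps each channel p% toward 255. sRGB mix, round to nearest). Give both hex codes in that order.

#4f864b, #cfe4ce

#2f8a28 is rgb(47, 138, 40).
40% tone:
  R: 47 + 32.4 = 79.4 → 79
  G: 138 − 4 = 134 → 134
  B: 40 + 35.2 = 75.2 → 75
  → #4f864b
77% tint:
  R: 47 + 160.16 = 207.16 → 207
  G: 138 + 0.77×(255−138) = 138 + 90.09 = 228.09 → 228
  B: 40 + 0.77×(255−40) = 40 + 165.55 = 205.55 → 206
  → #cfe4ce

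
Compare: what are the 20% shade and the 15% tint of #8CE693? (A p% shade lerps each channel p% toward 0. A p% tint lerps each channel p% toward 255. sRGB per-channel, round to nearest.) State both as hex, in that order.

#70B876, #9DEAA3

#8CE693 is rgb(140, 230, 147).
20% shade:
  R: 140 + 0.2×(0−140) = 140 − 28 = 112 → 112
  G: 230 + 0.2×(0−230) = 230 − 46 = 184 → 184
  B: 147 + 0.2×(0−147) = 147 − 29.4 = 117.6 → 118
  → #70B876
15% tint:
  R: 140 + 0.15×(255−140) = 140 + 17.25 = 157.25 → 157
  G: 230 + 3.75 = 233.75 → 234
  B: 147 + 0.15×(255−147) = 147 + 16.2 = 163.2 → 163
  → #9DEAA3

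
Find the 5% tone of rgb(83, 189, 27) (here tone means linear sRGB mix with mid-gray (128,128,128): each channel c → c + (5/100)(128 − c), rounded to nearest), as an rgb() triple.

rgb(85, 186, 32)

Lerp each channel 5% toward 128:
  R: 83 + 2.25 = 85.25 → 85
  G: 189 + 0.05×(128−189) = 189 − 3.05 = 185.95 → 186
  B: 27 + 5.05 = 32.05 → 32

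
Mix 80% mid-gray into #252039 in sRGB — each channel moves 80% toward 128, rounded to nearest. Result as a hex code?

#6E6D72

#252039 is rgb(37, 32, 57).
Lerp each channel 80% toward 128:
  R: 37 + 0.8×(128−37) = 37 + 72.8 = 109.8 → 110
  G: 32 + 0.8×(128−32) = 32 + 76.8 = 108.8 → 109
  B: 57 + 56.8 = 113.8 → 114
rgb(110, 109, 114) = #6E6D72.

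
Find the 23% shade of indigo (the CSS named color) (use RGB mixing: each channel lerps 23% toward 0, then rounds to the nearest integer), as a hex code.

CSS indigo is rgb(75, 0, 130).
Lerp each channel 23% toward 0:
  R: 75 + 0.23×(0−75) = 75 − 17.25 = 57.75 → 58
  G: 0 + 0.23×(0−0) = 0 + 0 = 0 → 0
  B: 130 + 0.23×(0−130) = 130 − 29.9 = 100.1 → 100
rgb(58, 0, 100) = #3A0064.

#3A0064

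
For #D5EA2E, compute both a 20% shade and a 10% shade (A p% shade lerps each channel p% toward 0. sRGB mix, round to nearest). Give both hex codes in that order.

#D5EA2E is rgb(213, 234, 46).
20% shade:
  R: 213 + 0.2×(0−213) = 213 − 42.6 = 170.4 → 170
  G: 234 + 0.2×(0−234) = 234 − 46.8 = 187.2 → 187
  B: 46 + 0.2×(0−46) = 46 − 9.2 = 36.8 → 37
  → #AABB25
10% shade:
  R: 213 − 21.3 = 191.7 → 192
  G: 234 + 0.1×(0−234) = 234 − 23.4 = 210.6 → 211
  B: 46 + 0.1×(0−46) = 46 − 4.6 = 41.4 → 41
  → #C0D329

#AABB25, #C0D329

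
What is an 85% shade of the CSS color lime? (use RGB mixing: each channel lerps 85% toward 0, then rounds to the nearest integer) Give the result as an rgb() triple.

CSS lime is rgb(0, 255, 0).
An 85% shade moves each channel 85% toward 0:
  R: 0 + 0.85×(0−0) = 0 + 0 = 0 → 0
  G: 255 + 0.85×(0−255) = 255 − 216.75 = 38.25 → 38
  B: 0 + 0 = 0 → 0

rgb(0, 38, 0)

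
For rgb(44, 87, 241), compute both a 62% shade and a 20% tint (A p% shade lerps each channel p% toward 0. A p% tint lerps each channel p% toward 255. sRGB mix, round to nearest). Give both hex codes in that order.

62% shade:
  R: 44 + 0.62×(0−44) = 44 − 27.28 = 16.72 → 17
  G: 87 − 53.94 = 33.06 → 33
  B: 241 − 149.42 = 91.58 → 92
  → #11215c
20% tint:
  R: 44 + 0.2×(255−44) = 44 + 42.2 = 86.2 → 86
  G: 87 + 33.6 = 120.6 → 121
  B: 241 + 2.8 = 243.8 → 244
  → #5679f4

#11215c, #5679f4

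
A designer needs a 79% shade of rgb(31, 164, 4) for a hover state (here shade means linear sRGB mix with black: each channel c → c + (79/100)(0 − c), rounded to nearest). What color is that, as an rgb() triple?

rgb(7, 34, 1)

A 79% shade moves each channel 79% toward 0:
  R: 31 + 0.79×(0−31) = 31 − 24.49 = 6.51 → 7
  G: 164 + 0.79×(0−164) = 164 − 129.56 = 34.44 → 34
  B: 4 + 0.79×(0−4) = 4 − 3.16 = 0.84 → 1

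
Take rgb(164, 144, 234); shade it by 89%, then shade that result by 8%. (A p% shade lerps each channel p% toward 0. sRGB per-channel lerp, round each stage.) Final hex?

Per channel, c → c + 0.89(0 − c):
  R: 164 − 145.96 = 18.04 → 18
  G: 144 + 0.89×(0−144) = 144 − 128.16 = 15.84 → 16
  B: 234 − 208.26 = 25.74 → 26
After the shade: rgb(18, 16, 26) = #12101A.
An 8% shade moves each channel 8% toward 0:
  R: 18 + 0.08×(0−18) = 18 − 1.44 = 16.56 → 17
  G: 16 + 0.08×(0−16) = 16 − 1.28 = 14.72 → 15
  B: 26 − 2.08 = 23.92 → 24
rgb(17, 15, 24) = #110F18.

#110F18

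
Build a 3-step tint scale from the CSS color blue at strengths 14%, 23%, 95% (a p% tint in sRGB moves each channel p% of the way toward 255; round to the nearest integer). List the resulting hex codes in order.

CSS blue is rgb(0, 0, 255).
14%: (0 + 35.7 = 35.7→36, 0 + 35.7 = 35.7→36, 255→255) → #2424ff
23%: (0 + 58.65 = 58.65→59, 0 + 58.65 = 58.65→59, 255→255) → #3b3bff
95%: (0 + 242.25 = 242.25→242, 0 + 242.25 = 242.25→242, 255→255) → #f2f2ff

#2424ff, #3b3bff, #f2f2ff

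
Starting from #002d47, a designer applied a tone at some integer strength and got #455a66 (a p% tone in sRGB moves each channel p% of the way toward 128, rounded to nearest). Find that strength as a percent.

#002d47 is rgb(0, 45, 71); #455a66 is rgb(69, 90, 102).
On the R channel (widest range): 69 ≈ 0 + (p/100)(128 − 0), so p ≈ 100×(69 − 0)/(128 − 0) = 6900/128 = 53.91.
p = 54 reproduces all three channels after rounding.

54%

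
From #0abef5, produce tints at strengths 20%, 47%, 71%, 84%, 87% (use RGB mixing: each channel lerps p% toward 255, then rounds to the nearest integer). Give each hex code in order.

#3bcbf7, #7dddfa, #b8ecfc, #d8f5fd, #dff7fe

#0abef5 is rgb(10, 190, 245).
20%: (10 + 49 = 59→59, 190 + 13 = 203→203, 245 + 2 = 247→247) → #3bcbf7
47%: (10 + 115.15 = 125.15→125, 190 + 30.55 = 220.55→221, 245 + 4.7 = 249.7→250) → #7dddfa
71%: (10 + 173.95 = 183.95→184, 190 + 46.15 = 236.15→236, 245 + 7.1 = 252.1→252) → #b8ecfc
84%: (10 + 205.8 = 215.8→216, 190 + 54.6 = 244.6→245, 245 + 8.4 = 253.4→253) → #d8f5fd
87%: (10 + 213.15 = 223.15→223, 190 + 56.55 = 246.55→247, 245 + 8.7 = 253.7→254) → #dff7fe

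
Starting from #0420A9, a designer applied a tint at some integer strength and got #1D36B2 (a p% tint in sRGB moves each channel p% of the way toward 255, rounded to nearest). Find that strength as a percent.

#0420A9 is rgb(4, 32, 169); #1D36B2 is rgb(29, 54, 178).
On the R channel (widest range): 29 ≈ 4 + (p/100)(255 − 4), so p ≈ 100×(29 − 4)/(255 − 4) = 2500/251 = 9.96.
p = 10 reproduces all three channels after rounding.

10%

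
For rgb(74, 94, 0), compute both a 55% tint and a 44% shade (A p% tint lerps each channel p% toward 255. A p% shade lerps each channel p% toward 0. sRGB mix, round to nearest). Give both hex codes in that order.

55% tint:
  R: 74 + 0.55×(255−74) = 74 + 99.55 = 173.55 → 174
  G: 94 + 0.55×(255−94) = 94 + 88.55 = 182.55 → 183
  B: 0 + 0.55×(255−0) = 0 + 140.25 = 140.25 → 140
  → #aeb78c
44% shade:
  R: 74 − 32.56 = 41.44 → 41
  G: 94 + 0.44×(0−94) = 94 − 41.36 = 52.64 → 53
  B: 0 + 0 = 0 → 0
  → #293500

#aeb78c, #293500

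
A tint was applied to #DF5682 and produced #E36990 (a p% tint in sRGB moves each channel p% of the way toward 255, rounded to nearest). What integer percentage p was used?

#DF5682 is rgb(223, 86, 130); #E36990 is rgb(227, 105, 144).
On the G channel (widest range): 105 ≈ 86 + (p/100)(255 − 86), so p ≈ 100×(105 − 86)/(255 − 86) = 1900/169 = 11.24.
p = 11 reproduces all three channels after rounding.

11%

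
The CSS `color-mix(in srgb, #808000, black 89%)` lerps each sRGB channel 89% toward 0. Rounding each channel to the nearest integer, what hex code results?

#808000 is rgb(128, 128, 0).
Per channel, c → c + 0.89(0 − c):
  R: 128 − 113.92 = 14.08 → 14
  G: 128 − 113.92 = 14.08 → 14
  B: 0 + 0 = 0 → 0
rgb(14, 14, 0) = #0E0E00.

#0E0E00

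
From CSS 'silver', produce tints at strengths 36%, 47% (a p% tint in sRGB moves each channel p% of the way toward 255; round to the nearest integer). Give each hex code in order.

CSS silver is rgb(192, 192, 192).
36%: (192 + 22.68 = 214.68→215, 192 + 22.68 = 214.68→215, 192 + 22.68 = 214.68→215) → #D7D7D7
47%: (192 + 29.61 = 221.61→222, 192 + 29.61 = 221.61→222, 192 + 29.61 = 221.61→222) → #DEDEDE

#D7D7D7, #DEDEDE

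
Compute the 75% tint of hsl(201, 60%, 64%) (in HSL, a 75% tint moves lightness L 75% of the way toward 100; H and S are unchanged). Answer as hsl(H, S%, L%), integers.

L moves 75% from 64 toward 100: 64 + 27 = 91 → 91.
H and S are unchanged.

hsl(201, 60%, 91%)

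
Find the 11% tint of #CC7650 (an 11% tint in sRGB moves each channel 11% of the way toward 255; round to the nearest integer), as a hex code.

#CC7650 is rgb(204, 118, 80).
Lerp each channel 11% toward 255:
  R: 204 + 0.11×(255−204) = 204 + 5.61 = 209.61 → 210
  G: 118 + 0.11×(255−118) = 118 + 15.07 = 133.07 → 133
  B: 80 + 0.11×(255−80) = 80 + 19.25 = 99.25 → 99
rgb(210, 133, 99) = #D28563.

#D28563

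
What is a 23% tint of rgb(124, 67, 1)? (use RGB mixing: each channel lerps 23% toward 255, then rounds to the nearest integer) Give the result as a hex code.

#9A6E3B

Lerp each channel 23% toward 255:
  R: 124 + 30.13 = 154.13 → 154
  G: 67 + 0.23×(255−67) = 67 + 43.24 = 110.24 → 110
  B: 1 + 58.42 = 59.42 → 59
rgb(154, 110, 59) = #9A6E3B.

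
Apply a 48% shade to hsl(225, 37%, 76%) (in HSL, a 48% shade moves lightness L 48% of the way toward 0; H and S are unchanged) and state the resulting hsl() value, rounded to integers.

L moves 48% from 76 toward 0: 76 − 36.48 = 39.52 → 40.
H and S are unchanged.

hsl(225, 37%, 40%)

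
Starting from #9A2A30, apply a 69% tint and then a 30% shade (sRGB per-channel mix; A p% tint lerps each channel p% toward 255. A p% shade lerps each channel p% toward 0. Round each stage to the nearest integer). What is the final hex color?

#9D8486

#9A2A30 is rgb(154, 42, 48).
Lerp each channel 69% toward 255:
  R: 154 + 0.69×(255−154) = 154 + 69.69 = 223.69 → 224
  G: 42 + 0.69×(255−42) = 42 + 146.97 = 188.97 → 189
  B: 48 + 0.69×(255−48) = 48 + 142.83 = 190.83 → 191
After the tint: rgb(224, 189, 191) = #E0BDBF.
Lerp each channel 30% toward 0:
  R: 224 + 0.3×(0−224) = 224 − 67.2 = 156.8 → 157
  G: 189 − 56.7 = 132.3 → 132
  B: 191 + 0.3×(0−191) = 191 − 57.3 = 133.7 → 134
rgb(157, 132, 134) = #9D8486.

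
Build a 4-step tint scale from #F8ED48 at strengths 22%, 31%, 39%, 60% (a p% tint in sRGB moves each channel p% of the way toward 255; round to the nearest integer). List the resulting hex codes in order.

#FAF170, #FAF381, #FBF48F, #FCF8B6

#F8ED48 is rgb(248, 237, 72).
22%: (248 + 1.54 = 249.54→250, 237 + 3.96 = 240.96→241, 72 + 40.26 = 112.26→112) → #FAF170
31%: (248 + 2.17 = 250.17→250, 237 + 5.58 = 242.58→243, 72 + 56.73 = 128.73→129) → #FAF381
39%: (248 + 2.73 = 250.73→251, 237 + 7.02 = 244.02→244, 72 + 71.37 = 143.37→143) → #FBF48F
60%: (248 + 4.2 = 252.2→252, 237 + 10.8 = 247.8→248, 72 + 109.8 = 181.8→182) → #FCF8B6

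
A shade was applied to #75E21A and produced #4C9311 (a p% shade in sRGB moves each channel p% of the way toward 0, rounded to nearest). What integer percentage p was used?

#75E21A is rgb(117, 226, 26); #4C9311 is rgb(76, 147, 17).
On the G channel (widest range): 147 ≈ 226 + (p/100)(0 − 226), so p ≈ 100×(147 − 226)/(0 − 226) = -7900/-226 = 34.96.
p = 35 reproduces all three channels after rounding.

35%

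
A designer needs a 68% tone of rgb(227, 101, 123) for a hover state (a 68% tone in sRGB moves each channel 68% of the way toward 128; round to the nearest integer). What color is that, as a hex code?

Per channel, c → c + 0.68(128 − c):
  R: 227 − 67.32 = 159.68 → 160
  G: 101 + 18.36 = 119.36 → 119
  B: 123 + 0.68×(128−123) = 123 + 3.4 = 126.4 → 126
rgb(160, 119, 126) = #A0777E.

#A0777E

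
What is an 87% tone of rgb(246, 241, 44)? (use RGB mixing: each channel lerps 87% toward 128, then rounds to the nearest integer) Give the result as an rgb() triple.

rgb(143, 143, 117)

An 87% tone moves each channel 87% toward 128:
  R: 246 + 0.87×(128−246) = 246 − 102.66 = 143.34 → 143
  G: 241 − 98.31 = 142.69 → 143
  B: 44 + 0.87×(128−44) = 44 + 73.08 = 117.08 → 117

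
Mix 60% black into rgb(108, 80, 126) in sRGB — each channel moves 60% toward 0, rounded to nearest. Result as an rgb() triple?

Per channel, c → c + 0.6(0 − c):
  R: 108 − 64.8 = 43.2 → 43
  G: 80 + 0.6×(0−80) = 80 − 48 = 32 → 32
  B: 126 + 0.6×(0−126) = 126 − 75.6 = 50.4 → 50

rgb(43, 32, 50)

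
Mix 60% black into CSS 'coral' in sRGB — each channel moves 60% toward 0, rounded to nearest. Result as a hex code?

CSS coral is rgb(255, 127, 80).
Per channel, c → c + 0.6(0 − c):
  R: 255 − 153 = 102 → 102
  G: 127 − 76.2 = 50.8 → 51
  B: 80 + 0.6×(0−80) = 80 − 48 = 32 → 32
rgb(102, 51, 32) = #663320.

#663320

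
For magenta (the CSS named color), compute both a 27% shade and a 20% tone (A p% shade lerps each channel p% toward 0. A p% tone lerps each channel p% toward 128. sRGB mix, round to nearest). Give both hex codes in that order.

CSS magenta is rgb(255, 0, 255).
27% shade:
  R: 255 − 68.85 = 186.15 → 186
  G: 0 + 0 = 0 → 0
  B: 255 − 68.85 = 186.15 → 186
  → #ba00ba
20% tone:
  R: 255 + 0.2×(128−255) = 255 − 25.4 = 229.6 → 230
  G: 0 + 25.6 = 25.6 → 26
  B: 255 + 0.2×(128−255) = 255 − 25.4 = 229.6 → 230
  → #e61ae6

#ba00ba, #e61ae6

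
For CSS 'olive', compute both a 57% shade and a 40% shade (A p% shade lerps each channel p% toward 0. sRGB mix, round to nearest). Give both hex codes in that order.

#373700, #4D4D00

CSS olive is rgb(128, 128, 0).
57% shade:
  R: 128 + 0.57×(0−128) = 128 − 72.96 = 55.04 → 55
  G: 128 + 0.57×(0−128) = 128 − 72.96 = 55.04 → 55
  B: 0 + 0.57×(0−0) = 0 + 0 = 0 → 0
  → #373700
40% shade:
  R: 128 − 51.2 = 76.8 → 77
  G: 128 − 51.2 = 76.8 → 77
  B: 0 + 0 = 0 → 0
  → #4D4D00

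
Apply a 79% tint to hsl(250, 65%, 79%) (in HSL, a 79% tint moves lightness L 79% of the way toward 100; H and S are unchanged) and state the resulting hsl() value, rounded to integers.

hsl(250, 65%, 96%)

L moves 79% from 79 toward 100: 79 + 16.59 = 95.59 → 96.
H and S are unchanged.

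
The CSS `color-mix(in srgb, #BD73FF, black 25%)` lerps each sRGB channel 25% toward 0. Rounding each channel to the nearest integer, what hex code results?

#8E56BF

#BD73FF is rgb(189, 115, 255).
Per channel, c → c + 0.25(0 − c):
  R: 189 − 47.25 = 141.75 → 142
  G: 115 + 0.25×(0−115) = 115 − 28.75 = 86.25 → 86
  B: 255 − 63.75 = 191.25 → 191
rgb(142, 86, 191) = #8E56BF.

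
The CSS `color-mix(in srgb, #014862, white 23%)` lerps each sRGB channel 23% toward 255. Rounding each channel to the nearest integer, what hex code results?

#014862 is rgb(1, 72, 98).
Lerp each channel 23% toward 255:
  R: 1 + 58.42 = 59.42 → 59
  G: 72 + 0.23×(255−72) = 72 + 42.09 = 114.09 → 114
  B: 98 + 0.23×(255−98) = 98 + 36.11 = 134.11 → 134
rgb(59, 114, 134) = #3B7286.

#3B7286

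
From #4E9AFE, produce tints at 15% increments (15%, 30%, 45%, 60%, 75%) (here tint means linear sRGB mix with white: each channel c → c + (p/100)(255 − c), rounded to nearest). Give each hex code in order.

#69A9FE, #83B8FE, #9EC7FE, #B8D7FF, #D3E6FF

#4E9AFE is rgb(78, 154, 254).
15%: (78 + 26.55 = 104.55→105, 154 + 15.15 = 169.15→169, 254→254) → #69A9FE
30%: (78 + 53.1 = 131.1→131, 154 + 30.3 = 184.3→184, 254→254) → #83B8FE
45%: (78 + 79.65 = 157.65→158, 154 + 45.45 = 199.45→199, 254→254) → #9EC7FE
60%: (78 + 106.2 = 184.2→184, 154 + 60.6 = 214.6→215, 254 + 0.6 = 254.6→255) → #B8D7FF
75%: (78 + 132.75 = 210.75→211, 154 + 75.75 = 229.75→230, 254 + 0.75 = 254.75→255) → #D3E6FF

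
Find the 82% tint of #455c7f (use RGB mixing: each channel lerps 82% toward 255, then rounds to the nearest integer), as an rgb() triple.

rgb(222, 226, 232)

#455c7f is rgb(69, 92, 127).
An 82% tint moves each channel 82% toward 255:
  R: 69 + 152.52 = 221.52 → 222
  G: 92 + 0.82×(255−92) = 92 + 133.66 = 225.66 → 226
  B: 127 + 0.82×(255−127) = 127 + 104.96 = 231.96 → 232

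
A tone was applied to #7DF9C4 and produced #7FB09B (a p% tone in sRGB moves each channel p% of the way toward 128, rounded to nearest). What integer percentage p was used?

60%

#7DF9C4 is rgb(125, 249, 196); #7FB09B is rgb(127, 176, 155).
On the G channel (widest range): 176 ≈ 249 + (p/100)(128 − 249), so p ≈ 100×(176 − 249)/(128 − 249) = -7300/-121 = 60.33.
p = 60 reproduces all three channels after rounding.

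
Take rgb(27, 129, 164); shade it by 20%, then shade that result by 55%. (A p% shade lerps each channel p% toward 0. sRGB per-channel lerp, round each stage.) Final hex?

#0A2E3B

A 20% shade moves each channel 20% toward 0:
  R: 27 + 0.2×(0−27) = 27 − 5.4 = 21.6 → 22
  G: 129 + 0.2×(0−129) = 129 − 25.8 = 103.2 → 103
  B: 164 − 32.8 = 131.2 → 131
After the shade: rgb(22, 103, 131) = #166783.
Per channel, c → c + 0.55(0 − c):
  R: 22 − 12.1 = 9.9 → 10
  G: 103 − 56.65 = 46.35 → 46
  B: 131 + 0.55×(0−131) = 131 − 72.05 = 58.95 → 59
rgb(10, 46, 59) = #0A2E3B.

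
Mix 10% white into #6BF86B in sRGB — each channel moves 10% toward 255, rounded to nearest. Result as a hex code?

#6BF86B is rgb(107, 248, 107).
A 10% tint moves each channel 10% toward 255:
  R: 107 + 14.8 = 121.8 → 122
  G: 248 + 0.7 = 248.7 → 249
  B: 107 + 0.1×(255−107) = 107 + 14.8 = 121.8 → 122
rgb(122, 249, 122) = #7AF97A.

#7AF97A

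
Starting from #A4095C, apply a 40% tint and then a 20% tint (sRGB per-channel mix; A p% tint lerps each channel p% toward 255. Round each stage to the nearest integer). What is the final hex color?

#A4095C is rgb(164, 9, 92).
Per channel, c → c + 0.4(255 − c):
  R: 164 + 0.4×(255−164) = 164 + 36.4 = 200.4 → 200
  G: 9 + 98.4 = 107.4 → 107
  B: 92 + 65.2 = 157.2 → 157
After the tint: rgb(200, 107, 157) = #C86B9D.
Lerp each channel 20% toward 255:
  R: 200 + 0.2×(255−200) = 200 + 11 = 211 → 211
  G: 107 + 29.6 = 136.6 → 137
  B: 157 + 0.2×(255−157) = 157 + 19.6 = 176.6 → 177
rgb(211, 137, 177) = #D389B1.

#D389B1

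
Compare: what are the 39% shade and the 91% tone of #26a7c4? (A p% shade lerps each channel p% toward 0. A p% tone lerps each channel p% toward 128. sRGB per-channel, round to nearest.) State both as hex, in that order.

#176678, #788486

#26a7c4 is rgb(38, 167, 196).
39% shade:
  R: 38 − 14.82 = 23.18 → 23
  G: 167 + 0.39×(0−167) = 167 − 65.13 = 101.87 → 102
  B: 196 − 76.44 = 119.56 → 120
  → #176678
91% tone:
  R: 38 + 81.9 = 119.9 → 120
  G: 167 − 35.49 = 131.51 → 132
  B: 196 + 0.91×(128−196) = 196 − 61.88 = 134.12 → 134
  → #788486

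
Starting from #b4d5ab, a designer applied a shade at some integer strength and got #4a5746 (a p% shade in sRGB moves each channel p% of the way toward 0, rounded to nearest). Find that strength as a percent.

59%

#b4d5ab is rgb(180, 213, 171); #4a5746 is rgb(74, 87, 70).
On the G channel (widest range): 87 ≈ 213 + (p/100)(0 − 213), so p ≈ 100×(87 − 213)/(0 − 213) = -12600/-213 = 59.15.
p = 59 reproduces all three channels after rounding.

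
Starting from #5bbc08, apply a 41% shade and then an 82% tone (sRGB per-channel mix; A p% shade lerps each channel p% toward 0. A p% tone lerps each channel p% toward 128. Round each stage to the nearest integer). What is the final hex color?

#737d6a

#5bbc08 is rgb(91, 188, 8).
Lerp each channel 41% toward 0:
  R: 91 + 0.41×(0−91) = 91 − 37.31 = 53.69 → 54
  G: 188 + 0.41×(0−188) = 188 − 77.08 = 110.92 → 111
  B: 8 + 0.41×(0−8) = 8 − 3.28 = 4.72 → 5
After the shade: rgb(54, 111, 5) = #366f05.
An 82% tone moves each channel 82% toward 128:
  R: 54 + 0.82×(128−54) = 54 + 60.68 = 114.68 → 115
  G: 111 + 0.82×(128−111) = 111 + 13.94 = 124.94 → 125
  B: 5 + 0.82×(128−5) = 5 + 100.86 = 105.86 → 106
rgb(115, 125, 106) = #737d6a.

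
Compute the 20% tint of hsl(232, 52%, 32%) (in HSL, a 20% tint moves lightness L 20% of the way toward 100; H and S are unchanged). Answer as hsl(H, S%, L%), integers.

L moves 20% from 32 toward 100: 32 + 13.6 = 45.6 → 46.
H and S are unchanged.

hsl(232, 52%, 46%)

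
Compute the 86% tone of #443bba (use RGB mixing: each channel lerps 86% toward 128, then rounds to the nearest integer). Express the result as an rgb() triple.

#443bba is rgb(68, 59, 186).
An 86% tone moves each channel 86% toward 128:
  R: 68 + 0.86×(128−68) = 68 + 51.6 = 119.6 → 120
  G: 59 + 0.86×(128−59) = 59 + 59.34 = 118.34 → 118
  B: 186 + 0.86×(128−186) = 186 − 49.88 = 136.12 → 136

rgb(120, 118, 136)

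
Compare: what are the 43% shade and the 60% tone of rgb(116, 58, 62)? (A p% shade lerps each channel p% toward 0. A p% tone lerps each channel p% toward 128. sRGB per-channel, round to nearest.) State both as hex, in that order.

#422123, #7b6466

43% shade:
  R: 116 + 0.43×(0−116) = 116 − 49.88 = 66.12 → 66
  G: 58 + 0.43×(0−58) = 58 − 24.94 = 33.06 → 33
  B: 62 + 0.43×(0−62) = 62 − 26.66 = 35.34 → 35
  → #422123
60% tone:
  R: 116 + 0.6×(128−116) = 116 + 7.2 = 123.2 → 123
  G: 58 + 0.6×(128−58) = 58 + 42 = 100 → 100
  B: 62 + 39.6 = 101.6 → 102
  → #7b6466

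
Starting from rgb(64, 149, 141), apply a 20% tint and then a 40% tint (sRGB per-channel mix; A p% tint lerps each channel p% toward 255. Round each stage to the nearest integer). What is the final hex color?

Per channel, c → c + 0.2(255 − c):
  R: 64 + 0.2×(255−64) = 64 + 38.2 = 102.2 → 102
  G: 149 + 21.2 = 170.2 → 170
  B: 141 + 0.2×(255−141) = 141 + 22.8 = 163.8 → 164
After the tint: rgb(102, 170, 164) = #66AAA4.
Lerp each channel 40% toward 255:
  R: 102 + 0.4×(255−102) = 102 + 61.2 = 163.2 → 163
  G: 170 + 0.4×(255−170) = 170 + 34 = 204 → 204
  B: 164 + 0.4×(255−164) = 164 + 36.4 = 200.4 → 200
rgb(163, 204, 200) = #A3CCC8.

#A3CCC8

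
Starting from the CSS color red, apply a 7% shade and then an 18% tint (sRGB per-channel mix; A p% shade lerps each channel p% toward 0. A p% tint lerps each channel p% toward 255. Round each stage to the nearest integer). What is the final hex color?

#F02E2E

CSS red is rgb(255, 0, 0).
Lerp each channel 7% toward 0:
  R: 255 + 0.07×(0−255) = 255 − 17.85 = 237.15 → 237
  G: 0 + 0.07×(0−0) = 0 + 0 = 0 → 0
  B: 0 + 0 = 0 → 0
After the shade: rgb(237, 0, 0) = #ED0000.
An 18% tint moves each channel 18% toward 255:
  R: 237 + 3.24 = 240.24 → 240
  G: 0 + 45.9 = 45.9 → 46
  B: 0 + 45.9 = 45.9 → 46
rgb(240, 46, 46) = #F02E2E.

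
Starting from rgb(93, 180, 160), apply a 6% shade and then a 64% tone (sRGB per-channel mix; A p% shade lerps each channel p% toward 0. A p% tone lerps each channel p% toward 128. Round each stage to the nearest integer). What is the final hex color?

#718f88

Lerp each channel 6% toward 0:
  R: 93 − 5.58 = 87.42 → 87
  G: 180 − 10.8 = 169.2 → 169
  B: 160 + 0.06×(0−160) = 160 − 9.6 = 150.4 → 150
After the shade: rgb(87, 169, 150) = #57a996.
A 64% tone moves each channel 64% toward 128:
  R: 87 + 0.64×(128−87) = 87 + 26.24 = 113.24 → 113
  G: 169 − 26.24 = 142.76 → 143
  B: 150 − 14.08 = 135.92 → 136
rgb(113, 143, 136) = #718f88.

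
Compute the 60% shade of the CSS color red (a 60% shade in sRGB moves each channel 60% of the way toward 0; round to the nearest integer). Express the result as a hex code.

CSS red is rgb(255, 0, 0).
Lerp each channel 60% toward 0:
  R: 255 − 153 = 102 → 102
  G: 0 + 0 = 0 → 0
  B: 0 + 0.6×(0−0) = 0 + 0 = 0 → 0
rgb(102, 0, 0) = #660000.

#660000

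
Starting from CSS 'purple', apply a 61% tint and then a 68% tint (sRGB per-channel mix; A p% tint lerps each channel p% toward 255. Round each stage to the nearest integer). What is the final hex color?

CSS purple is rgb(128, 0, 128).
Lerp each channel 61% toward 255:
  R: 128 + 77.47 = 205.47 → 205
  G: 0 + 155.55 = 155.55 → 156
  B: 128 + 0.61×(255−128) = 128 + 77.47 = 205.47 → 205
After the tint: rgb(205, 156, 205) = #CD9CCD.
A 68% tint moves each channel 68% toward 255:
  R: 205 + 0.68×(255−205) = 205 + 34 = 239 → 239
  G: 156 + 0.68×(255−156) = 156 + 67.32 = 223.32 → 223
  B: 205 + 34 = 239 → 239
rgb(239, 223, 239) = #EFDFEF.

#EFDFEF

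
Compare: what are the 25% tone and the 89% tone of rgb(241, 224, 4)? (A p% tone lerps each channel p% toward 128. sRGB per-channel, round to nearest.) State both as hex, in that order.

25% tone:
  R: 241 − 28.25 = 212.75 → 213
  G: 224 − 24 = 200 → 200
  B: 4 + 31 = 35 → 35
  → #D5C823
89% tone:
  R: 241 + 0.89×(128−241) = 241 − 100.57 = 140.43 → 140
  G: 224 − 85.44 = 138.56 → 139
  B: 4 + 0.89×(128−4) = 4 + 110.36 = 114.36 → 114
  → #8C8B72

#D5C823, #8C8B72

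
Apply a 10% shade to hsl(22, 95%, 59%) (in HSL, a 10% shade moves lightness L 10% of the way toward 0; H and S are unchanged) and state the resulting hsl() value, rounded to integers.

L moves 10% from 59 toward 0: 59 − 5.9 = 53.1 → 53.
H and S are unchanged.

hsl(22, 95%, 53%)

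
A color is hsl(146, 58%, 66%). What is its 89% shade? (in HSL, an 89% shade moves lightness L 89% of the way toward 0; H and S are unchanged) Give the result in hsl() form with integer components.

hsl(146, 58%, 7%)

L moves 89% from 66 toward 0: 66 − 58.74 = 7.26 → 7.
H and S are unchanged.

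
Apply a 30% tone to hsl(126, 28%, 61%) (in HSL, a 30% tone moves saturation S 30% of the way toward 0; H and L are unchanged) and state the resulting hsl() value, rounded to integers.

hsl(126, 20%, 61%)

S moves 30% from 28 toward 0: 28 − 8.4 = 19.6 → 20.
H and L are unchanged.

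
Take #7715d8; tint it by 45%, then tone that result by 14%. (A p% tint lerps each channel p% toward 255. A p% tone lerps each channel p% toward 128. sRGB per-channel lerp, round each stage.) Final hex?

#ad7edb

#7715d8 is rgb(119, 21, 216).
Per channel, c → c + 0.45(255 − c):
  R: 119 + 0.45×(255−119) = 119 + 61.2 = 180.2 → 180
  G: 21 + 105.3 = 126.3 → 126
  B: 216 + 17.55 = 233.55 → 234
After the tint: rgb(180, 126, 234) = #b47eea.
A 14% tone moves each channel 14% toward 128:
  R: 180 + 0.14×(128−180) = 180 − 7.28 = 172.72 → 173
  G: 126 + 0.28 = 126.28 → 126
  B: 234 − 14.84 = 219.16 → 219
rgb(173, 126, 219) = #ad7edb.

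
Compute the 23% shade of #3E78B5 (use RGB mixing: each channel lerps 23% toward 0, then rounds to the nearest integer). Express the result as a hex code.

#3E78B5 is rgb(62, 120, 181).
Lerp each channel 23% toward 0:
  R: 62 + 0.23×(0−62) = 62 − 14.26 = 47.74 → 48
  G: 120 − 27.6 = 92.4 → 92
  B: 181 + 0.23×(0−181) = 181 − 41.63 = 139.37 → 139
rgb(48, 92, 139) = #305C8B.

#305C8B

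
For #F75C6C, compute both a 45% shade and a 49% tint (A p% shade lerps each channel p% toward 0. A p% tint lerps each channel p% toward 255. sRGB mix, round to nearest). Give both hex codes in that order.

#F75C6C is rgb(247, 92, 108).
45% shade:
  R: 247 + 0.45×(0−247) = 247 − 111.15 = 135.85 → 136
  G: 92 + 0.45×(0−92) = 92 − 41.4 = 50.6 → 51
  B: 108 + 0.45×(0−108) = 108 − 48.6 = 59.4 → 59
  → #88333B
49% tint:
  R: 247 + 0.49×(255−247) = 247 + 3.92 = 250.92 → 251
  G: 92 + 0.49×(255−92) = 92 + 79.87 = 171.87 → 172
  B: 108 + 72.03 = 180.03 → 180
  → #FBACB4

#88333B, #FBACB4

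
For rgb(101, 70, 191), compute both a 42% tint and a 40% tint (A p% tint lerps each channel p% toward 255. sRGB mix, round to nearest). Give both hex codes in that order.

#a694da, #a390d9

42% tint:
  R: 101 + 0.42×(255−101) = 101 + 64.68 = 165.68 → 166
  G: 70 + 0.42×(255−70) = 70 + 77.7 = 147.7 → 148
  B: 191 + 0.42×(255−191) = 191 + 26.88 = 217.88 → 218
  → #a694da
40% tint:
  R: 101 + 0.4×(255−101) = 101 + 61.6 = 162.6 → 163
  G: 70 + 0.4×(255−70) = 70 + 74 = 144 → 144
  B: 191 + 0.4×(255−191) = 191 + 25.6 = 216.6 → 217
  → #a390d9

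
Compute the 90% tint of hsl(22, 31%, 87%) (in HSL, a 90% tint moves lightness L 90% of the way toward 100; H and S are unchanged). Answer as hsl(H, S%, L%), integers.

hsl(22, 31%, 99%)

L moves 90% from 87 toward 100: 87 + 11.7 = 98.7 → 99.
H and S are unchanged.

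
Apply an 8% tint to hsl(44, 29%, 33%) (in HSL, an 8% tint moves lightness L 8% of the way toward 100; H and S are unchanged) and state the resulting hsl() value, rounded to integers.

hsl(44, 29%, 38%)

L moves 8% from 33 toward 100: 33 + 5.36 = 38.36 → 38.
H and S are unchanged.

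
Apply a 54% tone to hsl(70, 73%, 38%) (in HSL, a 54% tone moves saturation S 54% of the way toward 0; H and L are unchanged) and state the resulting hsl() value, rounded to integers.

S moves 54% from 73 toward 0: 73 − 39.42 = 33.58 → 34.
H and L are unchanged.

hsl(70, 34%, 38%)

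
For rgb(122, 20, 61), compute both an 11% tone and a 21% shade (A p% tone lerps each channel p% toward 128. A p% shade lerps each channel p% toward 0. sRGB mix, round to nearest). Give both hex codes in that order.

#7B2044, #601030

11% tone:
  R: 122 + 0.66 = 122.66 → 123
  G: 20 + 11.88 = 31.88 → 32
  B: 61 + 0.11×(128−61) = 61 + 7.37 = 68.37 → 68
  → #7B2044
21% shade:
  R: 122 + 0.21×(0−122) = 122 − 25.62 = 96.38 → 96
  G: 20 − 4.2 = 15.8 → 16
  B: 61 + 0.21×(0−61) = 61 − 12.81 = 48.19 → 48
  → #601030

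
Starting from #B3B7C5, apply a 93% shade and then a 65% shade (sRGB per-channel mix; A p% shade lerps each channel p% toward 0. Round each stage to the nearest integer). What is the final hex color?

#050505

#B3B7C5 is rgb(179, 183, 197).
Lerp each channel 93% toward 0:
  R: 179 − 166.47 = 12.53 → 13
  G: 183 − 170.19 = 12.81 → 13
  B: 197 + 0.93×(0−197) = 197 − 183.21 = 13.79 → 14
After the shade: rgb(13, 13, 14) = #0D0D0E.
Per channel, c → c + 0.65(0 − c):
  R: 13 + 0.65×(0−13) = 13 − 8.45 = 4.55 → 5
  G: 13 + 0.65×(0−13) = 13 − 8.45 = 4.55 → 5
  B: 14 + 0.65×(0−14) = 14 − 9.1 = 4.9 → 5
rgb(5, 5, 5) = #050505.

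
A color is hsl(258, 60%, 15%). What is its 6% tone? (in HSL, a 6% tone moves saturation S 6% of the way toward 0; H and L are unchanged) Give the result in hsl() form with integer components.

hsl(258, 56%, 15%)

S moves 6% from 60 toward 0: 60 − 3.6 = 56.4 → 56.
H and L are unchanged.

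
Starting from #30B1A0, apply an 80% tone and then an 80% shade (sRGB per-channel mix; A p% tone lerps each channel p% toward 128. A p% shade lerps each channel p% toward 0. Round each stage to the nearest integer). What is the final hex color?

#161C1B

#30B1A0 is rgb(48, 177, 160).
Lerp each channel 80% toward 128:
  R: 48 + 64 = 112 → 112
  G: 177 − 39.2 = 137.8 → 138
  B: 160 − 25.6 = 134.4 → 134
After the tone: rgb(112, 138, 134) = #708A86.
An 80% shade moves each channel 80% toward 0:
  R: 112 + 0.8×(0−112) = 112 − 89.6 = 22.4 → 22
  G: 138 + 0.8×(0−138) = 138 − 110.4 = 27.6 → 28
  B: 134 + 0.8×(0−134) = 134 − 107.2 = 26.8 → 27
rgb(22, 28, 27) = #161C1B.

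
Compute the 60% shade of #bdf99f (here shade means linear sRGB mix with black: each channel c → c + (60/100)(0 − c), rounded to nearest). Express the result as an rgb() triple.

rgb(76, 100, 64)

#bdf99f is rgb(189, 249, 159).
Per channel, c → c + 0.6(0 − c):
  R: 189 − 113.4 = 75.6 → 76
  G: 249 + 0.6×(0−249) = 249 − 149.4 = 99.6 → 100
  B: 159 − 95.4 = 63.6 → 64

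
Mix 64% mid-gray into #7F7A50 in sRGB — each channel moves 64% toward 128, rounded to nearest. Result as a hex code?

#7F7A50 is rgb(127, 122, 80).
Lerp each channel 64% toward 128:
  R: 127 + 0.64×(128−127) = 127 + 0.64 = 127.64 → 128
  G: 122 + 3.84 = 125.84 → 126
  B: 80 + 0.64×(128−80) = 80 + 30.72 = 110.72 → 111
rgb(128, 126, 111) = #807E6F.

#807E6F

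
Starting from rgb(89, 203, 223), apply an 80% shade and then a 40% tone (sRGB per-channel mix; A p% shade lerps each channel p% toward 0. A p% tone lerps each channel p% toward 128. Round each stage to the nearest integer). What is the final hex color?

#3E4C4E

Per channel, c → c + 0.8(0 − c):
  R: 89 − 71.2 = 17.8 → 18
  G: 203 − 162.4 = 40.6 → 41
  B: 223 + 0.8×(0−223) = 223 − 178.4 = 44.6 → 45
After the shade: rgb(18, 41, 45) = #12292D.
A 40% tone moves each channel 40% toward 128:
  R: 18 + 44 = 62 → 62
  G: 41 + 34.8 = 75.8 → 76
  B: 45 + 0.4×(128−45) = 45 + 33.2 = 78.2 → 78
rgb(62, 76, 78) = #3E4C4E.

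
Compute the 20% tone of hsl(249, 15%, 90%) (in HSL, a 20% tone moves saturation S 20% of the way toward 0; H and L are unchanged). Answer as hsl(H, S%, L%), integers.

S moves 20% from 15 toward 0: 15 − 3 = 12 → 12.
H and L are unchanged.

hsl(249, 12%, 90%)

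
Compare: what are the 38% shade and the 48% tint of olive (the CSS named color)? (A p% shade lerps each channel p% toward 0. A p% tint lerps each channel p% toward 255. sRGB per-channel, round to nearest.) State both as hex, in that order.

CSS olive is rgb(128, 128, 0).
38% shade:
  R: 128 + 0.38×(0−128) = 128 − 48.64 = 79.36 → 79
  G: 128 + 0.38×(0−128) = 128 − 48.64 = 79.36 → 79
  B: 0 + 0.38×(0−0) = 0 + 0 = 0 → 0
  → #4F4F00
48% tint:
  R: 128 + 0.48×(255−128) = 128 + 60.96 = 188.96 → 189
  G: 128 + 0.48×(255−128) = 128 + 60.96 = 188.96 → 189
  B: 0 + 0.48×(255−0) = 0 + 122.4 = 122.4 → 122
  → #BDBD7A

#4F4F00, #BDBD7A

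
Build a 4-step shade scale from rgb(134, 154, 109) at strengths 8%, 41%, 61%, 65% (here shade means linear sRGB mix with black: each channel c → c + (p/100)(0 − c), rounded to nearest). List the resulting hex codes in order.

#7B8E64, #4F5B40, #343C2B, #2F3626

8%: (134 − 10.72 = 123.28→123, 154 − 12.32 = 141.68→142, 109 − 8.72 = 100.28→100) → #7B8E64
41%: (134 − 54.94 = 79.06→79, 154 − 63.14 = 90.86→91, 109 − 44.69 = 64.31→64) → #4F5B40
61%: (134 − 81.74 = 52.26→52, 154 − 93.94 = 60.06→60, 109 − 66.49 = 42.51→43) → #343C2B
65%: (134 − 87.1 = 46.9→47, 154 − 100.1 = 53.9→54, 109 − 70.85 = 38.15→38) → #2F3626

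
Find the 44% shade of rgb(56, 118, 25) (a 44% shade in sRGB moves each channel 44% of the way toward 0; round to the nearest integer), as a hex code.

#1F420E

A 44% shade moves each channel 44% toward 0:
  R: 56 − 24.64 = 31.36 → 31
  G: 118 + 0.44×(0−118) = 118 − 51.92 = 66.08 → 66
  B: 25 + 0.44×(0−25) = 25 − 11 = 14 → 14
rgb(31, 66, 14) = #1F420E.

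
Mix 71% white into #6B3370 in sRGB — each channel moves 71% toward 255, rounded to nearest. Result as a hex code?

#6B3370 is rgb(107, 51, 112).
Per channel, c → c + 0.71(255 − c):
  R: 107 + 0.71×(255−107) = 107 + 105.08 = 212.08 → 212
  G: 51 + 144.84 = 195.84 → 196
  B: 112 + 0.71×(255−112) = 112 + 101.53 = 213.53 → 214
rgb(212, 196, 214) = #D4C4D6.

#D4C4D6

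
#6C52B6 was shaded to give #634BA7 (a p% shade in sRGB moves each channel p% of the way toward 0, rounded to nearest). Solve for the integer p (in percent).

#6C52B6 is rgb(108, 82, 182); #634BA7 is rgb(99, 75, 167).
On the B channel (widest range): 167 ≈ 182 + (p/100)(0 − 182), so p ≈ 100×(167 − 182)/(0 − 182) = -1500/-182 = 8.24.
p = 8 reproduces all three channels after rounding.

8%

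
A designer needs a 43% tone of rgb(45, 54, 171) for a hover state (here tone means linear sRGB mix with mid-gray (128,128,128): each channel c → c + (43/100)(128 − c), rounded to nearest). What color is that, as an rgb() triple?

Per channel, c → c + 0.43(128 − c):
  R: 45 + 35.69 = 80.69 → 81
  G: 54 + 31.82 = 85.82 → 86
  B: 171 + 0.43×(128−171) = 171 − 18.49 = 152.51 → 153

rgb(81, 86, 153)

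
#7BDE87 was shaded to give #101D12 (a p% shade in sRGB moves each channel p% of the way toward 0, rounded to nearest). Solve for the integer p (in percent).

87%

#7BDE87 is rgb(123, 222, 135); #101D12 is rgb(16, 29, 18).
On the G channel (widest range): 29 ≈ 222 + (p/100)(0 − 222), so p ≈ 100×(29 − 222)/(0 − 222) = -19300/-222 = 86.94.
p = 87 reproduces all three channels after rounding.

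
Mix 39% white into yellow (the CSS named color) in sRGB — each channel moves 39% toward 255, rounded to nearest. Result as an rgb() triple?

CSS yellow is rgb(255, 255, 0).
Lerp each channel 39% toward 255:
  R: 255 + 0.39×(255−255) = 255 + 0 = 255 → 255
  G: 255 + 0.39×(255−255) = 255 + 0 = 255 → 255
  B: 0 + 99.45 = 99.45 → 99

rgb(255, 255, 99)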